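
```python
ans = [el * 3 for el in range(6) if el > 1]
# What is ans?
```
Trace:
  el=0
  el=1
  el=2
  el=3
  el=4
  el=5
  ans=[6, 9, 12, 15]

Final answer: [6, 9, 12, 15]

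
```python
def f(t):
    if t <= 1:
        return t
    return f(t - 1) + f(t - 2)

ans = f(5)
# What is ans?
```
Call trace (a repeated sub-call is expanded the first time; later identical calls just restate its return value):
f(t=5)
  f(t=4)
    f(t=3)
      f(t=2)
        f(t=1)
        -> return 1
        f(t=0)
        -> return 0
      -> return 1
      f(t=1)
      -> return 1
    -> return 2
    f(t=2) -> return 1  (same call as traced above)
  -> return 3
  f(t=3) -> return 2  (same call as traced above)
-> return 5

Final answer: 5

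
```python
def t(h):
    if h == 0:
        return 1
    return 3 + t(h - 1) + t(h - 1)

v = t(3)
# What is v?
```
Call trace (a repeated sub-call is expanded the first time; later identical calls just restate its return value):
t(h=3)
  t(h=2)
    t(h=1)
      t(h=0)
      -> return 1
      t(h=0)
      -> return 1
    -> return 5
    t(h=1) -> return 5  (same call as traced above)
  -> return 13
  t(h=2) -> return 13  (same call as traced above)
-> return 29

Final answer: 29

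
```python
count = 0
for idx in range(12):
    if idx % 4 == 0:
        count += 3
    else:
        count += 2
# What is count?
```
Trace:
  count=0
  count=3, idx=0
  count=5, idx=1
  count=7, idx=2
  count=9, idx=3
  count=12, idx=4
  count=14, idx=5
  count=16, idx=6
  count=18, idx=7
  count=21, idx=8
  count=23, idx=9
  count=25, idx=10
  count=27, idx=11

Final answer: 27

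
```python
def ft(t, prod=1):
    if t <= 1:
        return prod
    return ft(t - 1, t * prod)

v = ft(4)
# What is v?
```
Call trace:
ft(t=4, prod=1)
  ft(t=3, prod=4)
    ft(t=2, prod=12)
      ft(t=1, prod=24)
      -> return 24
    -> return 24
  -> return 24
-> return 24

Final answer: 24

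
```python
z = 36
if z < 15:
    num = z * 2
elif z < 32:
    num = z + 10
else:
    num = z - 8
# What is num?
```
Trace:
  z=36
  z=36, num=28

Final answer: 28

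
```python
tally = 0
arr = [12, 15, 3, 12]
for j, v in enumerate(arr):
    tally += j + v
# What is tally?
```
Trace:
  tally=0
  tally=12, j=0, v=12
  tally=28, j=1, v=15
  tally=33, j=2, v=3
  tally=48, j=3, v=12

Final answer: 48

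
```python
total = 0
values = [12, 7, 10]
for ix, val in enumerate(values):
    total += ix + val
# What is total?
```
Trace:
  total=0
  total=12, ix=0, val=12
  total=20, ix=1, val=7
  total=32, ix=2, val=10

Final answer: 32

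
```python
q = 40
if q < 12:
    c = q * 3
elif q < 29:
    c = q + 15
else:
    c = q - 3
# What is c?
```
Trace:
  q=40
  q=40, c=37

Final answer: 37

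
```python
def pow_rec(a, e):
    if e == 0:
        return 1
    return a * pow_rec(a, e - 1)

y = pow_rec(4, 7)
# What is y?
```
Call trace:
pow_rec(a=4, e=7)
  pow_rec(a=4, e=6)
    pow_rec(a=4, e=5)
      pow_rec(a=4, e=4)
        pow_rec(a=4, e=3)
          pow_rec(a=4, e=2)
            pow_rec(a=4, e=1)
              pow_rec(a=4, e=0)
              -> return 1
            -> return 4
          -> return 16
        -> return 64
      -> return 256
    -> return 1024
  -> return 4096
-> return 16384

Final answer: 16384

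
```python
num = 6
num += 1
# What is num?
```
Trace:
  num=6
  num=7

Final answer: 7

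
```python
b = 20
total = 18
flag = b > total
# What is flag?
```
Trace:
  b=20
  b=20, total=18
  b=20, total=18, flag=True

Final answer: True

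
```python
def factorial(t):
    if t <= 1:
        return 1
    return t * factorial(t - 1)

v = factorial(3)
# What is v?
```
Call trace:
factorial(t=3)
  factorial(t=2)
    factorial(t=1)
    -> return 1
  -> return 2
-> return 6

Final answer: 6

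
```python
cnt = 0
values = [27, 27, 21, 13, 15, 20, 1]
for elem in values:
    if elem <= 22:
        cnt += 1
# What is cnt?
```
Trace:
  cnt=0
  cnt=0, elem=27
  cnt=0, elem=27
  cnt=1, elem=21
  cnt=2, elem=13
  cnt=3, elem=15
  cnt=4, elem=20
  cnt=5, elem=1

Final answer: 5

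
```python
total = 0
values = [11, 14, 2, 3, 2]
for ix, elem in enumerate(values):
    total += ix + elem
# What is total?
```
Trace:
  total=0
  total=11, ix=0, elem=11
  total=26, ix=1, elem=14
  total=30, ix=2, elem=2
  total=36, ix=3, elem=3
  total=42, ix=4, elem=2

Final answer: 42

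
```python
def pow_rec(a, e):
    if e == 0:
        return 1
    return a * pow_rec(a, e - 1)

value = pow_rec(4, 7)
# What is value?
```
Call trace:
pow_rec(a=4, e=7)
  pow_rec(a=4, e=6)
    pow_rec(a=4, e=5)
      pow_rec(a=4, e=4)
        pow_rec(a=4, e=3)
          pow_rec(a=4, e=2)
            pow_rec(a=4, e=1)
              pow_rec(a=4, e=0)
              -> return 1
            -> return 4
          -> return 16
        -> return 64
      -> return 256
    -> return 1024
  -> return 4096
-> return 16384

Final answer: 16384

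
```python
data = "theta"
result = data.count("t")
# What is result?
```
Trace:
  data='theta'
  data='theta', result=2

Final answer: 2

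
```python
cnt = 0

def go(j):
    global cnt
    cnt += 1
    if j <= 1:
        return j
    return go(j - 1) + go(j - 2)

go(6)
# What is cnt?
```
Call trace (a repeated sub-call is expanded the first time; later identical calls just restate its return value):
go(j=6)
  go(j=5)
    go(j=4)
      go(j=3)
        go(j=2)
          go(j=1)
          -> return 1
          go(j=0)
          -> return 0
        -> return 1
        go(j=1)
        -> return 1
      -> return 2
      go(j=2) -> return 1  (same call as traced above)
    -> return 3
    go(j=3) -> return 2  (same call as traced above)
  -> return 5
  go(j=4) -> return 3  (same call as traced above)
-> return 8

cnt is incremented once per call, so count the calls in each subtree. Let C(j) = number of calls made by go(j).
C(0) = C(1) = 1 (base case, no recursion); C(j) = 1 + C(j - 1) + C(j - 2) otherwise.
C(2) = 1 + C(1) + C(0) = 1 + 1 + 1 = 3
C(3) = 1 + C(2) + C(1) = 1 + 3 + 1 = 5
C(4) = 1 + C(3) + C(2) = 1 + 5 + 3 = 9
C(5) = 1 + C(4) + C(3) = 1 + 9 + 5 = 15
C(6) = 1 + C(5) + C(4) = 1 + 15 + 9 = 25
cnt = C(6) = 25

Final answer: 25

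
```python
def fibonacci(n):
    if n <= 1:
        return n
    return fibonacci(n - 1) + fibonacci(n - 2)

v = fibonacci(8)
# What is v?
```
Call trace (a repeated sub-call is expanded the first time; later identical calls just restate its return value):
fibonacci(n=8)
  fibonacci(n=7)
    fibonacci(n=6)
      fibonacci(n=5)
        fibonacci(n=4)
          fibonacci(n=3)
            fibonacci(n=2)
              fibonacci(n=1)
              -> return 1
              fibonacci(n=0)
              -> return 0
            -> return 1
            fibonacci(n=1)
            -> return 1
          -> return 2
          fibonacci(n=2) -> return 1  (same call as traced above)
        -> return 3
        fibonacci(n=3) -> return 2  (same call as traced above)
      -> return 5
      fibonacci(n=4) -> return 3  (same call as traced above)
    -> return 8
    fibonacci(n=5) -> return 5  (same call as traced above)
  -> return 13
  fibonacci(n=6) -> return 8  (same call as traced above)
-> return 21

Final answer: 21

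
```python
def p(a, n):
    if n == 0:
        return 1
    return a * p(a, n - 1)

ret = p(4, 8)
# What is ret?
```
Call trace:
p(a=4, n=8)
  p(a=4, n=7)
    p(a=4, n=6)
      p(a=4, n=5)
        p(a=4, n=4)
          p(a=4, n=3)
            p(a=4, n=2)
              p(a=4, n=1)
                p(a=4, n=0)
                -> return 1
              -> return 4
            -> return 16
          -> return 64
        -> return 256
      -> return 1024
    -> return 4096
  -> return 16384
-> return 65536

Final answer: 65536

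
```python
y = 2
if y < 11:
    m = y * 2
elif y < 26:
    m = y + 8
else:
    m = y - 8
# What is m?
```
Trace:
  y=2
  y=2, m=4

Final answer: 4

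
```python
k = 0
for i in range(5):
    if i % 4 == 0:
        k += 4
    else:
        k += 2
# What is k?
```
Trace:
  k=0
  k=4, i=0
  k=6, i=1
  k=8, i=2
  k=10, i=3
  k=14, i=4

Final answer: 14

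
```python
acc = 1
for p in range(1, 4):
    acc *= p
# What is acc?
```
Trace:
  acc=1
  acc=1, p=1
  acc=2, p=2
  acc=6, p=3

Final answer: 6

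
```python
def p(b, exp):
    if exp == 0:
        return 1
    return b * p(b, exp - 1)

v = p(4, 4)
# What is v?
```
Call trace:
p(b=4, exp=4)
  p(b=4, exp=3)
    p(b=4, exp=2)
      p(b=4, exp=1)
        p(b=4, exp=0)
        -> return 1
      -> return 4
    -> return 16
  -> return 64
-> return 256

Final answer: 256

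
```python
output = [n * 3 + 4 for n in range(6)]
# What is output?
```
Trace:
  n=0
  n=1
  n=2
  n=3
  n=4
  n=5
  output=[4, 7, 10, 13, 16, 19]

Final answer: [4, 7, 10, 13, 16, 19]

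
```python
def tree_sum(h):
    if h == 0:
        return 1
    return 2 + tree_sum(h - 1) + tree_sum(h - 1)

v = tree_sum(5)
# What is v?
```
Call trace (a repeated sub-call is expanded the first time; later identical calls just restate its return value):
tree_sum(h=5)
  tree_sum(h=4)
    tree_sum(h=3)
      tree_sum(h=2)
        tree_sum(h=1)
          tree_sum(h=0)
          -> return 1
          tree_sum(h=0)
          -> return 1
        -> return 4
        tree_sum(h=1) -> return 4  (same call as traced above)
      -> return 10
      tree_sum(h=2) -> return 10  (same call as traced above)
    -> return 22
    tree_sum(h=3) -> return 22  (same call as traced above)
  -> return 46
  tree_sum(h=4) -> return 46  (same call as traced above)
-> return 94

Final answer: 94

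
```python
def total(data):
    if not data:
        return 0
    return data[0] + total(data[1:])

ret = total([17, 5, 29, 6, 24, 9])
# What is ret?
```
Call trace:
total(data=[17, 5, 29, 6, 24, 9])
  total(data=[5, 29, 6, 24, 9])
    total(data=[29, 6, 24, 9])
      total(data=[6, 24, 9])
        total(data=[24, 9])
          total(data=[9])
            total(data=[])
            -> return 0
          -> return 9
        -> return 33
      -> return 39
    -> return 68
  -> return 73
-> return 90

Final answer: 90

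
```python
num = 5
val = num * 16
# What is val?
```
Trace:
  num=5
  num=5, val=80

Final answer: 80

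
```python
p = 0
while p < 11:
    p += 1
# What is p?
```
Trace:
  p=0
  p=1
  p=2
  p=3
  p=4
  p=5
  p=6
  p=7
  p=8
  p=9
  p=10
  p=11

Final answer: 11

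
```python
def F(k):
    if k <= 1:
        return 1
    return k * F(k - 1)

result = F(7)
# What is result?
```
Call trace:
F(k=7)
  F(k=6)
    F(k=5)
      F(k=4)
        F(k=3)
          F(k=2)
            F(k=1)
            -> return 1
          -> return 2
        -> return 6
      -> return 24
    -> return 120
  -> return 720
-> return 5040

Final answer: 5040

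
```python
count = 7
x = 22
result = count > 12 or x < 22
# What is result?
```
Trace:
  count=7
  count=7, x=22
  count=7, x=22, result=False

Final answer: False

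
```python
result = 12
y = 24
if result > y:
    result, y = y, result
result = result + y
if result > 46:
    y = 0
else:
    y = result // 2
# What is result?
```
Trace:
  result=12
  result=12, y=24
  result=12, y=24
  result=36, y=24
  result=36, y=18

Final answer: 36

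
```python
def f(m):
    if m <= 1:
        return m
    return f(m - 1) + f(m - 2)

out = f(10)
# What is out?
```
Call trace (a repeated sub-call is expanded the first time; later identical calls just restate its return value):
f(m=10)
  f(m=9)
    f(m=8)
      f(m=7)
        f(m=6)
          f(m=5)
            f(m=4)
              f(m=3)
                f(m=2)
                  f(m=1)
                  -> return 1
                  f(m=0)
                  -> return 0
                -> return 1
                f(m=1)
                -> return 1
              -> return 2
              f(m=2) -> return 1  (same call as traced above)
            -> return 3
            f(m=3) -> return 2  (same call as traced above)
          -> return 5
          f(m=4) -> return 3  (same call as traced above)
        -> return 8
        f(m=5) -> return 5  (same call as traced above)
      -> return 13
      f(m=6) -> return 8  (same call as traced above)
    -> return 21
    f(m=7) -> return 13  (same call as traced above)
  -> return 34
  f(m=8) -> return 21  (same call as traced above)
-> return 55

Final answer: 55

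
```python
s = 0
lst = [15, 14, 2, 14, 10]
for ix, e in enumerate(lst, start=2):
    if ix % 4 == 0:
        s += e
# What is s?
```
Trace:
  s=0
  s=0, ix=2, e=15
  s=0, ix=3, e=14
  s=2, ix=4, e=2
  s=2, ix=5, e=14
  s=2, ix=6, e=10

Final answer: 2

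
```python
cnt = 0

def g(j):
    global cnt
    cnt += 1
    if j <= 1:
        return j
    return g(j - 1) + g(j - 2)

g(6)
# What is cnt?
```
Call trace (a repeated sub-call is expanded the first time; later identical calls just restate its return value):
g(j=6)
  g(j=5)
    g(j=4)
      g(j=3)
        g(j=2)
          g(j=1)
          -> return 1
          g(j=0)
          -> return 0
        -> return 1
        g(j=1)
        -> return 1
      -> return 2
      g(j=2) -> return 1  (same call as traced above)
    -> return 3
    g(j=3) -> return 2  (same call as traced above)
  -> return 5
  g(j=4) -> return 3  (same call as traced above)
-> return 8

cnt is incremented once per call, so count the calls in each subtree. Let C(j) = number of calls made by g(j).
C(0) = C(1) = 1 (base case, no recursion); C(j) = 1 + C(j - 1) + C(j - 2) otherwise.
C(2) = 1 + C(1) + C(0) = 1 + 1 + 1 = 3
C(3) = 1 + C(2) + C(1) = 1 + 3 + 1 = 5
C(4) = 1 + C(3) + C(2) = 1 + 5 + 3 = 9
C(5) = 1 + C(4) + C(3) = 1 + 9 + 5 = 15
C(6) = 1 + C(5) + C(4) = 1 + 15 + 9 = 25
cnt = C(6) = 25

Final answer: 25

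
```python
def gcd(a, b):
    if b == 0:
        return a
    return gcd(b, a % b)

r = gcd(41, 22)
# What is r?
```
Call trace:
gcd(a=41, b=22)
  gcd(a=22, b=19)
    gcd(a=19, b=3)
      gcd(a=3, b=1)
        gcd(a=1, b=0)
        -> return 1
      -> return 1
    -> return 1
  -> return 1
-> return 1

Final answer: 1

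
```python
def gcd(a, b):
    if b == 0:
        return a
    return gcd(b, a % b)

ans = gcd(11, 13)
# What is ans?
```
Call trace:
gcd(a=11, b=13)
  gcd(a=13, b=11)
    gcd(a=11, b=2)
      gcd(a=2, b=1)
        gcd(a=1, b=0)
        -> return 1
      -> return 1
    -> return 1
  -> return 1
-> return 1

Final answer: 1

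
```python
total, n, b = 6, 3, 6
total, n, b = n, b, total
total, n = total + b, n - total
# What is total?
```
Trace:
  total=6, n=3, b=6
  total=3, n=6, b=6
  total=9, n=3, b=6

Final answer: 9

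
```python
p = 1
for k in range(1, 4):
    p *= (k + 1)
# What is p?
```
Trace:
  p=1
  p=2, k=1
  p=6, k=2
  p=24, k=3

Final answer: 24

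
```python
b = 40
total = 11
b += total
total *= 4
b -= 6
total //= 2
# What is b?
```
Trace:
  b=40
  b=40, total=11
  b=51, total=11
  b=51, total=44
  b=45, total=44
  b=45, total=22

Final answer: 45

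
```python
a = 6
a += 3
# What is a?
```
Trace:
  a=6
  a=9

Final answer: 9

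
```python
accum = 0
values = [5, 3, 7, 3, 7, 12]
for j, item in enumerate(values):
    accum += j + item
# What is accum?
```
Trace:
  accum=0
  accum=5, j=0, item=5
  accum=9, j=1, item=3
  accum=18, j=2, item=7
  accum=24, j=3, item=3
  accum=35, j=4, item=7
  accum=52, j=5, item=12

Final answer: 52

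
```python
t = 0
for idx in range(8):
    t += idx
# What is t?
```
Trace:
  t=0
  t=0, idx=0
  t=1, idx=1
  t=3, idx=2
  t=6, idx=3
  t=10, idx=4
  t=15, idx=5
  t=21, idx=6
  t=28, idx=7

Final answer: 28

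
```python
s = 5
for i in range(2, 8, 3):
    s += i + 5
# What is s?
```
Trace:
  s=5
  s=12, i=2
  s=22, i=5

Final answer: 22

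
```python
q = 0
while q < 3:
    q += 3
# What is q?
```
Trace:
  q=0
  q=3

Final answer: 3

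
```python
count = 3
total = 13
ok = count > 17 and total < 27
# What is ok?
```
Trace:
  count=3
  count=3, total=13
  count=3, total=13, ok=False

Final answer: False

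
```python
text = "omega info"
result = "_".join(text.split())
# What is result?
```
Trace:
  text='omega info'
  text='omega info', result='omega_info'

Final answer: 'omega_info'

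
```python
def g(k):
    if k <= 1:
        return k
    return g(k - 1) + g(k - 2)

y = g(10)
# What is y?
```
Call trace (a repeated sub-call is expanded the first time; later identical calls just restate its return value):
g(k=10)
  g(k=9)
    g(k=8)
      g(k=7)
        g(k=6)
          g(k=5)
            g(k=4)
              g(k=3)
                g(k=2)
                  g(k=1)
                  -> return 1
                  g(k=0)
                  -> return 0
                -> return 1
                g(k=1)
                -> return 1
              -> return 2
              g(k=2) -> return 1  (same call as traced above)
            -> return 3
            g(k=3) -> return 2  (same call as traced above)
          -> return 5
          g(k=4) -> return 3  (same call as traced above)
        -> return 8
        g(k=5) -> return 5  (same call as traced above)
      -> return 13
      g(k=6) -> return 8  (same call as traced above)
    -> return 21
    g(k=7) -> return 13  (same call as traced above)
  -> return 34
  g(k=8) -> return 21  (same call as traced above)
-> return 55

Final answer: 55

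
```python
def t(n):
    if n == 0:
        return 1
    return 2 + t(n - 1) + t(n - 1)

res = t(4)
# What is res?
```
Call trace (a repeated sub-call is expanded the first time; later identical calls just restate its return value):
t(n=4)
  t(n=3)
    t(n=2)
      t(n=1)
        t(n=0)
        -> return 1
        t(n=0)
        -> return 1
      -> return 4
      t(n=1) -> return 4  (same call as traced above)
    -> return 10
    t(n=2) -> return 10  (same call as traced above)
  -> return 22
  t(n=3) -> return 22  (same call as traced above)
-> return 46

Final answer: 46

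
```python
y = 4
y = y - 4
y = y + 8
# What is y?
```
Trace:
  y=4
  y=0
  y=8

Final answer: 8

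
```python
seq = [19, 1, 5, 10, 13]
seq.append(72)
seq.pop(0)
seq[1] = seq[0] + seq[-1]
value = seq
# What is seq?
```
Trace:
  seq=[19, 1, 5, 10, 13]
  seq=[19, 1, 5, 10, 13, 72]
  seq=[1, 5, 10, 13, 72]
  seq=[1, 73, 10, 13, 72]
  seq=[1, 73, 10, 13, 72], value=[1, 73, 10, 13, 72]

Final answer: [1, 73, 10, 13, 72]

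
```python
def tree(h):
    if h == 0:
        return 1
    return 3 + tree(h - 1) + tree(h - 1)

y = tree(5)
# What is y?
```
Call trace (a repeated sub-call is expanded the first time; later identical calls just restate its return value):
tree(h=5)
  tree(h=4)
    tree(h=3)
      tree(h=2)
        tree(h=1)
          tree(h=0)
          -> return 1
          tree(h=0)
          -> return 1
        -> return 5
        tree(h=1) -> return 5  (same call as traced above)
      -> return 13
      tree(h=2) -> return 13  (same call as traced above)
    -> return 29
    tree(h=3) -> return 29  (same call as traced above)
  -> return 61
  tree(h=4) -> return 61  (same call as traced above)
-> return 125

Final answer: 125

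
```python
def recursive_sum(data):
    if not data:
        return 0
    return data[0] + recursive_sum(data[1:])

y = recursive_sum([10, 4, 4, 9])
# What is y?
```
Call trace:
recursive_sum(data=[10, 4, 4, 9])
  recursive_sum(data=[4, 4, 9])
    recursive_sum(data=[4, 9])
      recursive_sum(data=[9])
        recursive_sum(data=[])
        -> return 0
      -> return 9
    -> return 13
  -> return 17
-> return 27

Final answer: 27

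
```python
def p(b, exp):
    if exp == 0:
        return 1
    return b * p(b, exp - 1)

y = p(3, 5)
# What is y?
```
Call trace:
p(b=3, exp=5)
  p(b=3, exp=4)
    p(b=3, exp=3)
      p(b=3, exp=2)
        p(b=3, exp=1)
          p(b=3, exp=0)
          -> return 1
        -> return 3
      -> return 9
    -> return 27
  -> return 81
-> return 243

Final answer: 243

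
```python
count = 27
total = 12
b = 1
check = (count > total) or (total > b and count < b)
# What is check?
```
Trace:
  count=27
  count=27, total=12
  count=27, total=12, b=1
  count=27, total=12, b=1, check=True

Final answer: True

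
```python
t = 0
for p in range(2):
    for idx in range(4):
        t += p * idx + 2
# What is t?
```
Trace:
  t=0
  t=2, p=0, idx=0
  t=4, p=0, idx=1
  t=6, p=0, idx=2
  t=8, p=0, idx=3
  t=10, p=1, idx=0
  t=13, p=1, idx=1
  t=17, p=1, idx=2
  t=22, p=1, idx=3

Final answer: 22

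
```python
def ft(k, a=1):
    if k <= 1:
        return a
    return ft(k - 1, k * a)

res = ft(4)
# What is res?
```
Call trace:
ft(k=4, a=1)
  ft(k=3, a=4)
    ft(k=2, a=12)
      ft(k=1, a=24)
      -> return 24
    -> return 24
  -> return 24
-> return 24

Final answer: 24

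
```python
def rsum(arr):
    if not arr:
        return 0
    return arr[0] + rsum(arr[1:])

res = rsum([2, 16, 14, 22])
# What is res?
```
Call trace:
rsum(arr=[2, 16, 14, 22])
  rsum(arr=[16, 14, 22])
    rsum(arr=[14, 22])
      rsum(arr=[22])
        rsum(arr=[])
        -> return 0
      -> return 22
    -> return 36
  -> return 52
-> return 54

Final answer: 54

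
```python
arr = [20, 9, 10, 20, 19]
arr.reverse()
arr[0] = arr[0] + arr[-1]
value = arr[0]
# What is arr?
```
Trace:
  arr=[20, 9, 10, 20, 19]
  arr=[19, 20, 10, 9, 20]
  arr=[39, 20, 10, 9, 20]
  arr=[39, 20, 10, 9, 20], value=39

Final answer: [39, 20, 10, 9, 20]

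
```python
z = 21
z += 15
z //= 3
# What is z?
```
Trace:
  z=21
  z=36
  z=12

Final answer: 12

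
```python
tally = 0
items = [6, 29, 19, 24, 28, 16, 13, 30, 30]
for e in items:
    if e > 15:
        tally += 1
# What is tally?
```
Trace:
  tally=0
  tally=0, e=6
  tally=1, e=29
  tally=2, e=19
  tally=3, e=24
  tally=4, e=28
  tally=5, e=16
  tally=5, e=13
  tally=6, e=30
  tally=7, e=30

Final answer: 7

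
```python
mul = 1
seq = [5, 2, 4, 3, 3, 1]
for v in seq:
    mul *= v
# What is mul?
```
Trace:
  mul=1
  mul=5, v=5
  mul=10, v=2
  mul=40, v=4
  mul=120, v=3
  mul=360, v=3
  mul=360, v=1

Final answer: 360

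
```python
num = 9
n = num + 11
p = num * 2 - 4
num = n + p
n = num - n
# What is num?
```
Trace:
  num=9
  num=9, n=20
  num=9, n=20, p=14
  num=34, n=20, p=14
  num=34, n=14, p=14

Final answer: 34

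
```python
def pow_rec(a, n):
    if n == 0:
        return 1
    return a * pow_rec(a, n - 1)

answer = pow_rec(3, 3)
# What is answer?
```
Call trace:
pow_rec(a=3, n=3)
  pow_rec(a=3, n=2)
    pow_rec(a=3, n=1)
      pow_rec(a=3, n=0)
      -> return 1
    -> return 3
  -> return 9
-> return 27

Final answer: 27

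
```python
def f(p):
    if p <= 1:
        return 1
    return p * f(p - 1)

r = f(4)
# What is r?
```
Call trace:
f(p=4)
  f(p=3)
    f(p=2)
      f(p=1)
      -> return 1
    -> return 2
  -> return 6
-> return 24

Final answer: 24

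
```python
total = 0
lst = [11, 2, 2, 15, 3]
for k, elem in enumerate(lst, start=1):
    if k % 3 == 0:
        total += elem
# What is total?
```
Trace:
  total=0
  total=0, k=1, elem=11
  total=0, k=2, elem=2
  total=2, k=3, elem=2
  total=2, k=4, elem=15
  total=2, k=5, elem=3

Final answer: 2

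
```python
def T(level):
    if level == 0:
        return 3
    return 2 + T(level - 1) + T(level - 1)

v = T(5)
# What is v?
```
Call trace (a repeated sub-call is expanded the first time; later identical calls just restate its return value):
T(level=5)
  T(level=4)
    T(level=3)
      T(level=2)
        T(level=1)
          T(level=0)
          -> return 3
          T(level=0)
          -> return 3
        -> return 8
        T(level=1) -> return 8  (same call as traced above)
      -> return 18
      T(level=2) -> return 18  (same call as traced above)
    -> return 38
    T(level=3) -> return 38  (same call as traced above)
  -> return 78
  T(level=4) -> return 78  (same call as traced above)
-> return 158

Final answer: 158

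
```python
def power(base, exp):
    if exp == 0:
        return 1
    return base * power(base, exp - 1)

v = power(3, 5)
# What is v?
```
Call trace:
power(base=3, exp=5)
  power(base=3, exp=4)
    power(base=3, exp=3)
      power(base=3, exp=2)
        power(base=3, exp=1)
          power(base=3, exp=0)
          -> return 1
        -> return 3
      -> return 9
    -> return 27
  -> return 81
-> return 243

Final answer: 243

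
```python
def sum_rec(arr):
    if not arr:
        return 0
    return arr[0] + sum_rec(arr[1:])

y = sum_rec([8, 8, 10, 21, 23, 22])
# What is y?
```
Call trace:
sum_rec(arr=[8, 8, 10, 21, 23, 22])
  sum_rec(arr=[8, 10, 21, 23, 22])
    sum_rec(arr=[10, 21, 23, 22])
      sum_rec(arr=[21, 23, 22])
        sum_rec(arr=[23, 22])
          sum_rec(arr=[22])
            sum_rec(arr=[])
            -> return 0
          -> return 22
        -> return 45
      -> return 66
    -> return 76
  -> return 84
-> return 92

Final answer: 92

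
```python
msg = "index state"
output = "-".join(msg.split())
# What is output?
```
Trace:
  msg='index state'
  msg='index state', output='index-state'

Final answer: 'index-state'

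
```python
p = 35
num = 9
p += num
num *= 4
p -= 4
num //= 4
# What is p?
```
Trace:
  p=35
  p=35, num=9
  p=44, num=9
  p=44, num=36
  p=40, num=36
  p=40, num=9

Final answer: 40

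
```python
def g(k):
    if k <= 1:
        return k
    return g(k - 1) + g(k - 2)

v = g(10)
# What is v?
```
Call trace (a repeated sub-call is expanded the first time; later identical calls just restate its return value):
g(k=10)
  g(k=9)
    g(k=8)
      g(k=7)
        g(k=6)
          g(k=5)
            g(k=4)
              g(k=3)
                g(k=2)
                  g(k=1)
                  -> return 1
                  g(k=0)
                  -> return 0
                -> return 1
                g(k=1)
                -> return 1
              -> return 2
              g(k=2) -> return 1  (same call as traced above)
            -> return 3
            g(k=3) -> return 2  (same call as traced above)
          -> return 5
          g(k=4) -> return 3  (same call as traced above)
        -> return 8
        g(k=5) -> return 5  (same call as traced above)
      -> return 13
      g(k=6) -> return 8  (same call as traced above)
    -> return 21
    g(k=7) -> return 13  (same call as traced above)
  -> return 34
  g(k=8) -> return 21  (same call as traced above)
-> return 55

Final answer: 55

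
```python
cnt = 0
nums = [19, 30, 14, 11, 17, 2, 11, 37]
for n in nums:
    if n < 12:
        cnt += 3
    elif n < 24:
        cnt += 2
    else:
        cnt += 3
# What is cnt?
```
Trace:
  cnt=0
  cnt=2, n=19
  cnt=5, n=30
  cnt=7, n=14
  cnt=10, n=11
  cnt=12, n=17
  cnt=15, n=2
  cnt=18, n=11
  cnt=21, n=37

Final answer: 21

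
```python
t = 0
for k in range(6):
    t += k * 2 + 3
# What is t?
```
Trace:
  t=0
  t=3, k=0
  t=8, k=1
  t=15, k=2
  t=24, k=3
  t=35, k=4
  t=48, k=5

Final answer: 48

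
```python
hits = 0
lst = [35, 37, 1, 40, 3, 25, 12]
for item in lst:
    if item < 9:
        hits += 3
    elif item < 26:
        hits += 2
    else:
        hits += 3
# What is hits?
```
Trace:
  hits=0
  hits=3, item=35
  hits=6, item=37
  hits=9, item=1
  hits=12, item=40
  hits=15, item=3
  hits=17, item=25
  hits=19, item=12

Final answer: 19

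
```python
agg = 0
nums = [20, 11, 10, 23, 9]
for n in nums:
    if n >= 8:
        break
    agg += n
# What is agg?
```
Trace:
  agg=0
  agg=0, n=20

Final answer: 0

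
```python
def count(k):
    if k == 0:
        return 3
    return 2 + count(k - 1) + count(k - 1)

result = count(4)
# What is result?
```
Call trace (a repeated sub-call is expanded the first time; later identical calls just restate its return value):
count(k=4)
  count(k=3)
    count(k=2)
      count(k=1)
        count(k=0)
        -> return 3
        count(k=0)
        -> return 3
      -> return 8
      count(k=1) -> return 8  (same call as traced above)
    -> return 18
    count(k=2) -> return 18  (same call as traced above)
  -> return 38
  count(k=3) -> return 38  (same call as traced above)
-> return 78

Final answer: 78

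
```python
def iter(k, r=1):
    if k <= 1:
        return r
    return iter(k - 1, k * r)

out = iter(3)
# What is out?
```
Call trace:
iter(k=3, r=1)
  iter(k=2, r=3)
    iter(k=1, r=6)
    -> return 6
  -> return 6
-> return 6

Final answer: 6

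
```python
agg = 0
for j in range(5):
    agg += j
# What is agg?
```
Trace:
  agg=0
  agg=0, j=0
  agg=1, j=1
  agg=3, j=2
  agg=6, j=3
  agg=10, j=4

Final answer: 10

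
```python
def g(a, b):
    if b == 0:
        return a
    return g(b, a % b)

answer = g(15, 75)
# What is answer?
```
Call trace:
g(a=15, b=75)
  g(a=75, b=15)
    g(a=15, b=0)
    -> return 15
  -> return 15
-> return 15

Final answer: 15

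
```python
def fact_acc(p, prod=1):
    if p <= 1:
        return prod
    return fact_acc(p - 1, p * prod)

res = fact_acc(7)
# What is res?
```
Call trace:
fact_acc(p=7, prod=1)
  fact_acc(p=6, prod=7)
    fact_acc(p=5, prod=42)
      fact_acc(p=4, prod=210)
        fact_acc(p=3, prod=840)
          fact_acc(p=2, prod=2520)
            fact_acc(p=1, prod=5040)
            -> return 5040
          -> return 5040
        -> return 5040
      -> return 5040
    -> return 5040
  -> return 5040
-> return 5040

Final answer: 5040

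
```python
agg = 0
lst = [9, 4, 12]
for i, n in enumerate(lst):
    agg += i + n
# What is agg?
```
Trace:
  agg=0
  agg=9, i=0, n=9
  agg=14, i=1, n=4
  agg=28, i=2, n=12

Final answer: 28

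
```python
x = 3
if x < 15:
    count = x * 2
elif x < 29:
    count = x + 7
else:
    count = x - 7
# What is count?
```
Trace:
  x=3
  x=3, count=6

Final answer: 6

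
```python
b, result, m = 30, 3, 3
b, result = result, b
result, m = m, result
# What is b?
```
Trace:
  b=30, result=3, m=3
  b=3, result=30, m=3
  b=3, result=3, m=30

Final answer: 3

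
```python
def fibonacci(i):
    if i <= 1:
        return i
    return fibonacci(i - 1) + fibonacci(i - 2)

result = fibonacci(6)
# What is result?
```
Call trace (a repeated sub-call is expanded the first time; later identical calls just restate its return value):
fibonacci(i=6)
  fibonacci(i=5)
    fibonacci(i=4)
      fibonacci(i=3)
        fibonacci(i=2)
          fibonacci(i=1)
          -> return 1
          fibonacci(i=0)
          -> return 0
        -> return 1
        fibonacci(i=1)
        -> return 1
      -> return 2
      fibonacci(i=2) -> return 1  (same call as traced above)
    -> return 3
    fibonacci(i=3) -> return 2  (same call as traced above)
  -> return 5
  fibonacci(i=4) -> return 3  (same call as traced above)
-> return 8

Final answer: 8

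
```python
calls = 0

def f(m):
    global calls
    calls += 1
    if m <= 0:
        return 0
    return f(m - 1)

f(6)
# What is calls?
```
Call trace:
f(m=6)
  f(m=5)
    f(m=4)
      f(m=3)
        f(m=2)
          f(m=1)
            f(m=0)
            -> return 0
          -> return 0
        -> return 0
      -> return 0
    -> return 0
  -> return 0
-> return 0

calls is incremented once per call. f is entered once for each m = 6, 5, 4, 3, 2, 1, 0 (the m <= 0 call returns without recursing), i.e. 6 + 1 calls.
calls = 7

Final answer: 7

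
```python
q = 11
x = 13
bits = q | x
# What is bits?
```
Trace:
  q=11
  q=11, x=13
  q=11, x=13, bits=15

Final answer: 15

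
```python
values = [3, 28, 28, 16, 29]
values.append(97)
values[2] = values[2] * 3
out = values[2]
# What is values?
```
Trace:
  values=[3, 28, 28, 16, 29]
  values=[3, 28, 28, 16, 29, 97]
  values=[3, 28, 84, 16, 29, 97]
  values=[3, 28, 84, 16, 29, 97], out=84

Final answer: [3, 28, 84, 16, 29, 97]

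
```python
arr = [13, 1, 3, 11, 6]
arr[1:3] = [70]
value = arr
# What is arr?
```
Trace:
  arr=[13, 1, 3, 11, 6]
  arr=[13, 70, 11, 6]
  arr=[13, 70, 11, 6], value=[13, 70, 11, 6]

Final answer: [13, 70, 11, 6]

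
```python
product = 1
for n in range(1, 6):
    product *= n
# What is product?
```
Trace:
  product=1
  product=1, n=1
  product=2, n=2
  product=6, n=3
  product=24, n=4
  product=120, n=5

Final answer: 120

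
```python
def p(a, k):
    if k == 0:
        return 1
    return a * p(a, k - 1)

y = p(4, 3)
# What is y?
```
Call trace:
p(a=4, k=3)
  p(a=4, k=2)
    p(a=4, k=1)
      p(a=4, k=0)
      -> return 1
    -> return 4
  -> return 16
-> return 64

Final answer: 64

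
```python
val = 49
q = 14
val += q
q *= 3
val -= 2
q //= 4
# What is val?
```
Trace:
  val=49
  val=49, q=14
  val=63, q=14
  val=63, q=42
  val=61, q=42
  val=61, q=10

Final answer: 61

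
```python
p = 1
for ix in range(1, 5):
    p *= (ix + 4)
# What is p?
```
Trace:
  p=1
  p=5, ix=1
  p=30, ix=2
  p=210, ix=3
  p=1680, ix=4

Final answer: 1680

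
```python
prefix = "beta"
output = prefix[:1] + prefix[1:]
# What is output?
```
Trace:
  prefix='beta'
  prefix='beta', output='beta'

Final answer: 'beta'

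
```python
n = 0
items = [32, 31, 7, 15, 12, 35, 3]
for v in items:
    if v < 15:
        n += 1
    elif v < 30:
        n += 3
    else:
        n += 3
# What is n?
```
Trace:
  n=0
  n=3, v=32
  n=6, v=31
  n=7, v=7
  n=10, v=15
  n=11, v=12
  n=14, v=35
  n=15, v=3

Final answer: 15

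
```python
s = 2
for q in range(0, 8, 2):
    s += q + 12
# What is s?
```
Trace:
  s=2
  s=14, q=0
  s=28, q=2
  s=44, q=4
  s=62, q=6

Final answer: 62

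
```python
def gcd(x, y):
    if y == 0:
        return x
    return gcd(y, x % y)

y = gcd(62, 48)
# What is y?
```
Call trace:
gcd(x=62, y=48)
  gcd(x=48, y=14)
    gcd(x=14, y=6)
      gcd(x=6, y=2)
        gcd(x=2, y=0)
        -> return 2
      -> return 2
    -> return 2
  -> return 2
-> return 2

Final answer: 2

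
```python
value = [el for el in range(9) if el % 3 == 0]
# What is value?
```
Trace:
  el=0
  el=1
  el=2
  el=3
  el=4
  el=5
  el=6
  el=7
  el=8
  value=[0, 3, 6]

Final answer: [0, 3, 6]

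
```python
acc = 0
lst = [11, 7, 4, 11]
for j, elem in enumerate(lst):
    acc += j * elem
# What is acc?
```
Trace:
  acc=0
  acc=0, j=0, elem=11
  acc=7, j=1, elem=7
  acc=15, j=2, elem=4
  acc=48, j=3, elem=11

Final answer: 48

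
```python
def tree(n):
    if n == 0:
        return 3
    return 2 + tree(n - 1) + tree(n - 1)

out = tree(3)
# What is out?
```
Call trace (a repeated sub-call is expanded the first time; later identical calls just restate its return value):
tree(n=3)
  tree(n=2)
    tree(n=1)
      tree(n=0)
      -> return 3
      tree(n=0)
      -> return 3
    -> return 8
    tree(n=1) -> return 8  (same call as traced above)
  -> return 18
  tree(n=2) -> return 18  (same call as traced above)
-> return 38

Final answer: 38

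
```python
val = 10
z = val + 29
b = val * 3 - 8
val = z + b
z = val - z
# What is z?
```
Trace:
  val=10
  val=10, z=39
  val=10, z=39, b=22
  val=61, z=39, b=22
  val=61, z=22, b=22

Final answer: 22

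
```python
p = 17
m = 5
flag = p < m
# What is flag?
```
Trace:
  p=17
  p=17, m=5
  p=17, m=5, flag=False

Final answer: False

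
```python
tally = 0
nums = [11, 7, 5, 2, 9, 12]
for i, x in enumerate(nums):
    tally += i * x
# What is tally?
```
Trace:
  tally=0
  tally=0, i=0, x=11
  tally=7, i=1, x=7
  tally=17, i=2, x=5
  tally=23, i=3, x=2
  tally=59, i=4, x=9
  tally=119, i=5, x=12

Final answer: 119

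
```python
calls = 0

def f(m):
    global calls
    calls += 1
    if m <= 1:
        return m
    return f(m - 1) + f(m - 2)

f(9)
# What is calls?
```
Call trace (a repeated sub-call is expanded the first time; later identical calls just restate its return value):
f(m=9)
  f(m=8)
    f(m=7)
      f(m=6)
        f(m=5)
          f(m=4)
            f(m=3)
              f(m=2)
                f(m=1)
                -> return 1
                f(m=0)
                -> return 0
              -> return 1
              f(m=1)
              -> return 1
            -> return 2
            f(m=2) -> return 1  (same call as traced above)
          -> return 3
          f(m=3) -> return 2  (same call as traced above)
        -> return 5
        f(m=4) -> return 3  (same call as traced above)
      -> return 8
      f(m=5) -> return 5  (same call as traced above)
    -> return 13
    f(m=6) -> return 8  (same call as traced above)
  -> return 21
  f(m=7) -> return 13  (same call as traced above)
-> return 34

calls is incremented once per call, so count the calls in each subtree. Let C(m) = number of calls made by f(m).
C(0) = C(1) = 1 (base case, no recursion); C(m) = 1 + C(m - 1) + C(m - 2) otherwise.
C(2) = 1 + C(1) + C(0) = 1 + 1 + 1 = 3
C(3) = 1 + C(2) + C(1) = 1 + 3 + 1 = 5
C(4) = 1 + C(3) + C(2) = 1 + 5 + 3 = 9
C(5) = 1 + C(4) + C(3) = 1 + 9 + 5 = 15
C(6) = 1 + C(5) + C(4) = 1 + 15 + 9 = 25
C(7) = 1 + C(6) + C(5) = 1 + 25 + 15 = 41
C(8) = 1 + C(7) + C(6) = 1 + 41 + 25 = 67
C(9) = 1 + C(8) + C(7) = 1 + 67 + 41 = 109
calls = C(9) = 109

Final answer: 109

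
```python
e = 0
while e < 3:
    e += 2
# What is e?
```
Trace:
  e=0
  e=2
  e=4

Final answer: 4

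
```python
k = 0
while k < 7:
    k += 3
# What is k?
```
Trace:
  k=0
  k=3
  k=6
  k=9

Final answer: 9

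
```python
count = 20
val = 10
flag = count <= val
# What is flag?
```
Trace:
  count=20
  count=20, val=10
  count=20, val=10, flag=False

Final answer: False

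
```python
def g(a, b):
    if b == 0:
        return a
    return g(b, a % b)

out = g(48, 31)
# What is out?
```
Call trace:
g(a=48, b=31)
  g(a=31, b=17)
    g(a=17, b=14)
      g(a=14, b=3)
        g(a=3, b=2)
          g(a=2, b=1)
            g(a=1, b=0)
            -> return 1
          -> return 1
        -> return 1
      -> return 1
    -> return 1
  -> return 1
-> return 1

Final answer: 1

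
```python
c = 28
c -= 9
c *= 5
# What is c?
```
Trace:
  c=28
  c=19
  c=95

Final answer: 95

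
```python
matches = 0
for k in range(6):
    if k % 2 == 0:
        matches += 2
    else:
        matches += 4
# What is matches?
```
Trace:
  matches=0
  matches=2, k=0
  matches=6, k=1
  matches=8, k=2
  matches=12, k=3
  matches=14, k=4
  matches=18, k=5

Final answer: 18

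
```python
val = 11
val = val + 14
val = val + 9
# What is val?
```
Trace:
  val=11
  val=25
  val=34

Final answer: 34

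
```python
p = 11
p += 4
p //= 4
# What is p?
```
Trace:
  p=11
  p=15
  p=3

Final answer: 3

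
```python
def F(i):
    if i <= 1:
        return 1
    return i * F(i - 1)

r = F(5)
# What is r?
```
Call trace:
F(i=5)
  F(i=4)
    F(i=3)
      F(i=2)
        F(i=1)
        -> return 1
      -> return 2
    -> return 6
  -> return 24
-> return 120

Final answer: 120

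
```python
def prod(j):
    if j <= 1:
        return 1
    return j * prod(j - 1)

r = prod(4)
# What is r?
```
Call trace:
prod(j=4)
  prod(j=3)
    prod(j=2)
      prod(j=1)
      -> return 1
    -> return 2
  -> return 6
-> return 24

Final answer: 24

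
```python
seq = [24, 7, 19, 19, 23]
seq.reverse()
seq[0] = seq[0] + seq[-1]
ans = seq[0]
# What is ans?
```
Trace:
  seq=[24, 7, 19, 19, 23]
  seq=[23, 19, 19, 7, 24]
  seq=[47, 19, 19, 7, 24]
  seq=[47, 19, 19, 7, 24], ans=47

Final answer: 47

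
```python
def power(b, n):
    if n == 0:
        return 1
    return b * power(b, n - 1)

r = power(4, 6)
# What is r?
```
Call trace:
power(b=4, n=6)
  power(b=4, n=5)
    power(b=4, n=4)
      power(b=4, n=3)
        power(b=4, n=2)
          power(b=4, n=1)
            power(b=4, n=0)
            -> return 1
          -> return 4
        -> return 16
      -> return 64
    -> return 256
  -> return 1024
-> return 4096

Final answer: 4096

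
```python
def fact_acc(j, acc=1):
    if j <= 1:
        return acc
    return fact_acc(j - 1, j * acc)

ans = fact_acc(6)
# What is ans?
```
Call trace:
fact_acc(j=6, acc=1)
  fact_acc(j=5, acc=6)
    fact_acc(j=4, acc=30)
      fact_acc(j=3, acc=120)
        fact_acc(j=2, acc=360)
          fact_acc(j=1, acc=720)
          -> return 720
        -> return 720
      -> return 720
    -> return 720
  -> return 720
-> return 720

Final answer: 720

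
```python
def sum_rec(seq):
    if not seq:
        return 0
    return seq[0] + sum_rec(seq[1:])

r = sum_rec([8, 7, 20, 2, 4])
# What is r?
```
Call trace:
sum_rec(seq=[8, 7, 20, 2, 4])
  sum_rec(seq=[7, 20, 2, 4])
    sum_rec(seq=[20, 2, 4])
      sum_rec(seq=[2, 4])
        sum_rec(seq=[4])
          sum_rec(seq=[])
          -> return 0
        -> return 4
      -> return 6
    -> return 26
  -> return 33
-> return 41

Final answer: 41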